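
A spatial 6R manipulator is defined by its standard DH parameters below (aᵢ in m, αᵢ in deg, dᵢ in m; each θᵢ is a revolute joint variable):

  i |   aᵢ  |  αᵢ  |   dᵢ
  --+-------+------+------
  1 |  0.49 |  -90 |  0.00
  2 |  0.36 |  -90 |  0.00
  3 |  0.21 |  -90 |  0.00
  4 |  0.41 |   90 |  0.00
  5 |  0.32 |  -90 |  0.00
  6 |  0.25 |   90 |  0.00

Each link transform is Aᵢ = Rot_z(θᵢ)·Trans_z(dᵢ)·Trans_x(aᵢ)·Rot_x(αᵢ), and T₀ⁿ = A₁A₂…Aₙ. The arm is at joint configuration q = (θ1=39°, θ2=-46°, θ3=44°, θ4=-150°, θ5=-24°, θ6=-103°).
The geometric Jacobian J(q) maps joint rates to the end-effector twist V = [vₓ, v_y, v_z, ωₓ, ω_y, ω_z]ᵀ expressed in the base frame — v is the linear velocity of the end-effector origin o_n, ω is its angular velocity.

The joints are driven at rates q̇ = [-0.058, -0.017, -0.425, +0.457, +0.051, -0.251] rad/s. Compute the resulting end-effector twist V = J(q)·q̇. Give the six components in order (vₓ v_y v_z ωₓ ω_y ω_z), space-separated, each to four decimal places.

o_n = [0.2383, 0.7173, -0.0131]
J₁: ẑ×o_n = [-0.7173, 0.2383, 0.0000], ω = ẑ
J2: z=[-0.6293, 0.7771, 0.0000] o=[0.3808, 0.3084, 0.0000] → [-0.0101, -0.0082, -0.1466, -0.6293, 0.7771, 0.0000]
J3: z=[0.5590, 0.4527, -0.6947] o=[0.5751, 0.4657, 0.2590] → [0.0516, 0.3861, 0.2931, 0.5590, 0.4527, -0.6947]
J4: z=[0.0777, -0.8627, -0.4997] o=[0.7485, 0.4184, 0.3676] → [0.4778, 0.2845, -0.4170, 0.0777, -0.8627, -0.4997]
J5: z=[-0.8969, -0.2794, 0.3429] o=[0.5700, 0.5912, 0.0415] → [-0.0280, -0.1627, -0.2057, -0.8969, -0.2794, 0.3429]
J6: z=[-0.1061, -0.6167, -0.7800] o=[0.4326, 0.8268, -0.1260] → [-0.1550, 0.1636, -0.1082, -0.1061, -0.6167, -0.7800]
V = J·q̇ = [0.2757, -0.0971, -0.2960, -0.2105, -0.4593, 0.2221]

0.2757 -0.0971 -0.2960 -0.2105 -0.4593 0.2221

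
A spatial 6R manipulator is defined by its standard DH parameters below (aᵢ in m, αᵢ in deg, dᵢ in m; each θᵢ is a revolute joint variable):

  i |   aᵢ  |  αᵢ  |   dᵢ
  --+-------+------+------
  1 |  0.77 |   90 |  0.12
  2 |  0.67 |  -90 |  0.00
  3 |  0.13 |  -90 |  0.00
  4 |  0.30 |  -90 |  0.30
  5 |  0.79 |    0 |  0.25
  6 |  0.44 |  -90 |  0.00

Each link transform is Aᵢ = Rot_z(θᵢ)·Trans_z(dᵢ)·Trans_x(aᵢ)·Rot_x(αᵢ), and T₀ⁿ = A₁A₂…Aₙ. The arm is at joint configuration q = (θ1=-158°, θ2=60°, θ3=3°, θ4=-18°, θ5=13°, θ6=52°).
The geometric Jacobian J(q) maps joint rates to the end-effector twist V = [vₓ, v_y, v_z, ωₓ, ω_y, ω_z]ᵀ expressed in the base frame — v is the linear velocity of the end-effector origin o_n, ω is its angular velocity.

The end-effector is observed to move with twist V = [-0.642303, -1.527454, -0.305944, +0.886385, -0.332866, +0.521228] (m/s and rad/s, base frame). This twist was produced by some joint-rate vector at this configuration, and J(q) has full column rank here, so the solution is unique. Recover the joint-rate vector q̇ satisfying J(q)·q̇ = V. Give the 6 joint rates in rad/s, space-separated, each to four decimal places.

o_n = [-1.6354, -0.4421, 2.0000]
J₁: ẑ×o_n = [0.4421, -1.6354, 0.0000], ω = ẑ
J2: z=[-0.3746, 0.9272, 0.0000] o=[-0.7139, -0.2884, 0.1200] → [1.7431, 0.7043, 0.9119, -0.3746, 0.9272, 0.0000]
J3: z=[0.8030, 0.3244, 0.5000] o=[-1.0245, -0.4139, 0.7002] → [0.4357, -1.3491, 0.1756, 0.8030, 0.3244, 0.5000]
J4: z=[0.3984, -0.9161, -0.0453] o=[-1.0822, -0.4446, 0.8127] → [-1.0876, -0.4479, -0.5058, 0.3984, -0.9161, -0.0453]
J5: z=[-0.9007, -0.3813, -0.2083] o=[-1.0147, -0.7565, 1.0922] → [-0.2807, 0.9469, -0.5199, -0.9007, -0.3813, -0.2083]
J6: z=[-0.9007, -0.3813, -0.2083] o=[-1.4443, -0.7844, 1.8002] → [-0.0049, 0.2197, -0.3812, -0.9007, -0.3813, -0.2083]
q̇ = J⁺·V = [0.2210, -0.4150, 0.5180, 0.2300, -0.0240, -0.2240]

0.2210 -0.4150 0.5180 0.2300 -0.0240 -0.2240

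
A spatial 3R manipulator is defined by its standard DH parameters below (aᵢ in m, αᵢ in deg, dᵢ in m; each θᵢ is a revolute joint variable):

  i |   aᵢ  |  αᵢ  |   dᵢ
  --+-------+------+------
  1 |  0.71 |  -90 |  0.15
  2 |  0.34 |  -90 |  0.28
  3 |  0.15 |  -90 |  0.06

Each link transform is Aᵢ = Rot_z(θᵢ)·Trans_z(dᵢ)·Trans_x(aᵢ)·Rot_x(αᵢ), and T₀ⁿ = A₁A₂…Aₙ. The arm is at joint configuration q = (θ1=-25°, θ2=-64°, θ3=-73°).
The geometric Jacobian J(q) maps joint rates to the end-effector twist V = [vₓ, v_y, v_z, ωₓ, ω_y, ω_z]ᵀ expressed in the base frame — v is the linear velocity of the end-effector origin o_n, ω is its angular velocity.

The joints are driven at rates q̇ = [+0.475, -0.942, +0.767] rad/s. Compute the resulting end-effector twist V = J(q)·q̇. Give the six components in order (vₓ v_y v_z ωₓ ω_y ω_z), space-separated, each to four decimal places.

-0.2378 0.5623 0.3082 0.2267 -1.1451 0.1388

o_n = [1.0238, -0.0102, 0.4687]
J₁: ẑ×o_n = [0.0102, 1.0238, -0.0000], ω = ẑ
J2: z=[0.4226, 0.9063, 0.0000] o=[0.6435, -0.3001, 0.1500] → [0.2888, -0.1347, -0.2222, 0.4226, 0.9063, 0.0000]
J3: z=[0.8146, -0.3798, -0.4384] o=[0.8969, -0.1093, 0.4556] → [0.0385, -0.0663, 0.1289, 0.8146, -0.3798, -0.4384]
V = J·q̇ = [-0.2378, 0.5623, 0.3082, 0.2267, -1.1451, 0.1388]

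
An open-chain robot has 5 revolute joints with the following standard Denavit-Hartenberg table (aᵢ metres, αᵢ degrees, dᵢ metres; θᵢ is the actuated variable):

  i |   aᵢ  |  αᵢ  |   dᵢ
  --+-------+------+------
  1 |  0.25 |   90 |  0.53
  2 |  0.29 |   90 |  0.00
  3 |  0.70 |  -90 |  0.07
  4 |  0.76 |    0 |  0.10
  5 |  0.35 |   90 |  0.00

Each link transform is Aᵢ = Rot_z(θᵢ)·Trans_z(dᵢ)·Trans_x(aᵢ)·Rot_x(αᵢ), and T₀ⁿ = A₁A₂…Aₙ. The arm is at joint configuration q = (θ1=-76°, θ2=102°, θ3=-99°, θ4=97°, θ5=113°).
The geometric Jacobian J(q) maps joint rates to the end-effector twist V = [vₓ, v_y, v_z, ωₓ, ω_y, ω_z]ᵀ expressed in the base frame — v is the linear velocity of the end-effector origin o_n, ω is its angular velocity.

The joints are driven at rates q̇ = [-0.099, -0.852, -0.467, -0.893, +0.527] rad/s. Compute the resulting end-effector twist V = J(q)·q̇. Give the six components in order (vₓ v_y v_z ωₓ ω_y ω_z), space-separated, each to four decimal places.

0.6590 0.0751 0.2069 0.6788 0.5626 -0.5497

o_n = [0.2296, 0.3861, 0.7578]
J₁: ẑ×o_n = [-0.3861, 0.2296, 0.0000], ω = ẑ
J2: z=[-0.9703, -0.2419, 0.0000] o=[0.0605, -0.2426, 0.5300] → [-0.0551, 0.2211, -0.5691, -0.9703, -0.2419, 0.0000]
J3: z=[0.2366, -0.9491, 0.2079] o=[0.0459, -0.1841, 0.8137] → [-0.0656, 0.0514, 0.3093, 0.2366, -0.9491, 0.2079]
J4: z=[0.1021, 0.2371, 0.9661] o=[0.7388, -0.1053, 0.7211] → [-0.4661, -0.4957, 0.1709, 0.1021, 0.2371, 0.9661]
J5: z=[0.1021, 0.2371, 0.9661] o=[0.4810, 0.6151, 0.6751] → [0.2408, -0.2514, 0.0362, 0.1021, 0.2371, 0.9661]
V = J·q̇ = [0.6590, 0.0751, 0.2069, 0.6788, 0.5626, -0.5497]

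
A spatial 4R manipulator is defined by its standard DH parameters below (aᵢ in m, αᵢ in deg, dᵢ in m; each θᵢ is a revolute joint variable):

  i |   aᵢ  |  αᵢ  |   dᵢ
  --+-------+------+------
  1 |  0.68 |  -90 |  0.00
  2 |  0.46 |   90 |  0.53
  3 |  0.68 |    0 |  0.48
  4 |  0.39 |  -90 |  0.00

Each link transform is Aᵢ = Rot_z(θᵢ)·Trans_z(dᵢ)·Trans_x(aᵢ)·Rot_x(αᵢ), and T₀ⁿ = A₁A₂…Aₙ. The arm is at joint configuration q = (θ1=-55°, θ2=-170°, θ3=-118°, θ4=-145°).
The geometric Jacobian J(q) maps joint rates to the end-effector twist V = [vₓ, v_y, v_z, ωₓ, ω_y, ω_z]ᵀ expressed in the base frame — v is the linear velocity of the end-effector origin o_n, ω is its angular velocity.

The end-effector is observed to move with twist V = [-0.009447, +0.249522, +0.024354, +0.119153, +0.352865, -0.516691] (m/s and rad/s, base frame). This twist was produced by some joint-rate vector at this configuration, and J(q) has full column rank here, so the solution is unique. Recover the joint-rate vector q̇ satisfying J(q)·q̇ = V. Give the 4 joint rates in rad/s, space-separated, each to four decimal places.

o_n = [0.5490, -0.2319, -0.4565]
J₁: ẑ×o_n = [0.2319, 0.5490, -0.0000], ω = ẑ
J2: z=[0.8192, 0.5736, 0.0000] o=[0.3900, -0.5570, 0.0000] → [-0.2618, 0.3740, 0.1752, 0.8192, 0.5736, 0.0000]
J3: z=[-0.0996, 0.1422, -0.9848] o=[0.5643, 0.1181, 0.0799] → [-0.4209, -0.0383, 0.0370, -0.0996, 0.1422, -0.9848]
J4: z=[-0.0996, 0.1422, -0.9848] o=[0.2050, -0.4156, -0.4483] → [0.1797, -0.3395, -0.0672, -0.0996, 0.1422, -0.9848]
q̇ = J⁺·V = [0.7350, 0.3000, 0.5490, 0.7220]

0.7350 0.3000 0.5490 0.7220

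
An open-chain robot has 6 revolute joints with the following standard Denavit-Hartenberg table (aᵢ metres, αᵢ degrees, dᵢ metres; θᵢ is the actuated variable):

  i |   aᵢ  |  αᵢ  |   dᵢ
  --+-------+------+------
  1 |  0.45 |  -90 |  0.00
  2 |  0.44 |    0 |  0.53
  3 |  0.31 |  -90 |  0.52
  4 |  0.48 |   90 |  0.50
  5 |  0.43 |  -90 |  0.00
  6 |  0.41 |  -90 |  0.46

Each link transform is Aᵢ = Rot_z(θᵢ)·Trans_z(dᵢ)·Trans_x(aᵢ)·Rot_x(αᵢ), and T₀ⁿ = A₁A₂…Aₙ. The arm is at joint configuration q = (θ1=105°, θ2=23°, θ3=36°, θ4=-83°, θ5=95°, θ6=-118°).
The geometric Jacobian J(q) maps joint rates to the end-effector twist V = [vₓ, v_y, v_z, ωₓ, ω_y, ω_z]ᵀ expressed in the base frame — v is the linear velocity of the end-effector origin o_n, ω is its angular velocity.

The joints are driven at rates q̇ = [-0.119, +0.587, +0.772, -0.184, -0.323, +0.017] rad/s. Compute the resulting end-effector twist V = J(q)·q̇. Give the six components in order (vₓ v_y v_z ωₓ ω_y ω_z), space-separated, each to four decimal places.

o_n = [-1.1181, -0.0587, -0.4885]
J₁: ẑ×o_n = [0.0587, -1.1181, 0.0000], ω = ẑ
J2: z=[-0.9659, -0.2588, 0.0000] o=[-0.1165, 0.4347, 0.0000] → [0.1264, -0.4719, 0.2173, -0.9659, -0.2588, 0.0000]
J3: z=[-0.9659, -0.2588, 0.0000] o=[-0.7332, 0.6887, -0.1719] → [0.0819, -0.3058, 0.6224, -0.9659, -0.2588, 0.0000]
J4: z=[0.2219, -0.8280, -0.5150] o=[-1.2768, 0.7083, -0.4376] → [-0.3530, -0.0705, -0.0387, 0.2219, -0.8280, -0.5150]
J5: z=[0.0146, -0.5253, 0.8508] o=[-1.6339, 0.2002, -0.7453] → [0.0853, 0.4351, 0.2672, 0.0146, -0.5253, 0.8508]
J6: z=[0.9519, 0.2677, 0.1490] o=[-1.5023, -0.1471, -0.9620] → [0.1136, -0.3935, -0.0187, 0.9519, 0.2677, 0.1490]
V = J·q̇ = [0.1698, -0.5143, 0.5285, -1.3420, -0.0252, -0.2965]

0.1698 -0.5143 0.5285 -1.3420 -0.0252 -0.2965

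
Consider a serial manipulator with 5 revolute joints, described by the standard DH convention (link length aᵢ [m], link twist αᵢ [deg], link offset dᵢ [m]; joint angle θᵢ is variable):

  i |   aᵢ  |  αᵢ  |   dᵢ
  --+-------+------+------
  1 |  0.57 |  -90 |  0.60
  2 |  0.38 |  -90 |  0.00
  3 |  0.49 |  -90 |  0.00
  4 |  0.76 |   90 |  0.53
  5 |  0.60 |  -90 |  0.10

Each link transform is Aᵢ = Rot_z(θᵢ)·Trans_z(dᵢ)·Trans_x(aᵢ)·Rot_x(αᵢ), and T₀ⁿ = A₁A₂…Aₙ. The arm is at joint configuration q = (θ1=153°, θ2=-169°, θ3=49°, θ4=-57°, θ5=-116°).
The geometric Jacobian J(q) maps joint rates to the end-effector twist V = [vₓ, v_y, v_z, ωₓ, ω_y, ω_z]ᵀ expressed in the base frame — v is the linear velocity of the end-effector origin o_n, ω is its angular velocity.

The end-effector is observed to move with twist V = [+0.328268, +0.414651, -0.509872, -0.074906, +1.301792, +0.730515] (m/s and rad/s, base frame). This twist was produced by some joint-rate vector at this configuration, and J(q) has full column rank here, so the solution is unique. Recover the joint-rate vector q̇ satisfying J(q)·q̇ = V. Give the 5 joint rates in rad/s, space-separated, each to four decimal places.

0.7490 -0.4460 0.1640 0.9360 -0.1040

o_n = [0.3680, 0.3789, 1.2212]
J₁: ẑ×o_n = [-0.3789, 0.3680, 0.0000], ω = ẑ
J2: z=[-0.4540, -0.8910, 0.0000] o=[-0.5079, 0.2588, 0.6000] → [-0.5535, 0.2820, 0.7258, -0.4540, -0.8910, 0.0000]
J3: z=[-0.1700, 0.0866, 0.9816] o=[-0.1755, 0.0894, 0.6725] → [-0.2367, 0.6268, -0.0963, -0.1700, 0.0866, 0.9816]
J4: z=[-0.3623, 0.9209, -0.1440] o=[0.2735, 0.2757, 0.7338] → [0.4636, 0.1629, -0.1244, -0.3623, 0.9209, -0.1440]
J5: z=[-0.8612, -0.2716, 0.4296] o=[0.3525, 0.9763, 1.3350] → [0.2876, -0.0914, 0.5186, -0.8612, -0.2716, 0.4296]
q̇ = J⁺·V = [0.7490, -0.4460, 0.1640, 0.9360, -0.1040]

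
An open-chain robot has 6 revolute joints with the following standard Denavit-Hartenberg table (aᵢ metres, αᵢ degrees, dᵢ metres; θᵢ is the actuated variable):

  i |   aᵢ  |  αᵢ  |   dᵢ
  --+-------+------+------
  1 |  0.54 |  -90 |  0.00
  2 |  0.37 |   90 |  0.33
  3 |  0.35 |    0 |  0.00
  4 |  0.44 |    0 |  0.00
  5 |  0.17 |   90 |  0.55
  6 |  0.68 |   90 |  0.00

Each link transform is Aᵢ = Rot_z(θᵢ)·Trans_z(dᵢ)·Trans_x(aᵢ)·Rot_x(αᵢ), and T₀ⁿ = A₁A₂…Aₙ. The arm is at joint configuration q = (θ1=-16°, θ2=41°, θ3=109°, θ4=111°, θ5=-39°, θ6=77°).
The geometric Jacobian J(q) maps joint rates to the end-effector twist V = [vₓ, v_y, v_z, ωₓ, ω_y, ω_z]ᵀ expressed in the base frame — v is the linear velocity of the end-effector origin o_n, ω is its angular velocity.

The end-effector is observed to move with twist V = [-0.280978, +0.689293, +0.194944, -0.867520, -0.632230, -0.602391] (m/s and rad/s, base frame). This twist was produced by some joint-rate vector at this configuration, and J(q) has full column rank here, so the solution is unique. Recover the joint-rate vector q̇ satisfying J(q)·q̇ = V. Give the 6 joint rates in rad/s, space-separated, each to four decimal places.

0.1810 0.0760 -0.3910 0.2900 -0.9230 -0.9230

o_n = [1.0934, 0.0739, 1.1801]
J₁: ẑ×o_n = [-0.0739, 1.0934, 0.0000], ω = ẑ
J2: z=[0.2756, 0.9613, 0.0000] o=[0.5191, -0.1488, 0.0000] → [1.1344, -0.3253, -0.4907, 0.2756, 0.9613, 0.0000]
J3: z=[0.6306, -0.1808, 0.7547] o=[0.8785, 0.0914, -0.2427] → [-0.2441, -0.7351, 0.0279, 0.6306, -0.1808, 0.7547]
J4: z=[0.6306, -0.1808, 0.7547] o=[0.8870, 0.4332, -0.1680] → [0.0274, -0.6944, -0.1892, 0.6306, -0.1808, 0.7547]
J5: z=[0.6306, -0.1808, 0.7547] o=[0.5645, 0.2315, 0.0531] → [-0.0849, -0.3116, -0.0037, 0.6306, -0.1808, 0.7547]
J6: z=[0.2629, 0.9647, 0.0114] o=[0.7873, 0.1645, 0.5797] → [0.5803, -0.1544, -0.3192, 0.2629, 0.9647, 0.0114]
q̇ = J⁺·V = [0.1810, 0.0760, -0.3910, 0.2900, -0.9230, -0.9230]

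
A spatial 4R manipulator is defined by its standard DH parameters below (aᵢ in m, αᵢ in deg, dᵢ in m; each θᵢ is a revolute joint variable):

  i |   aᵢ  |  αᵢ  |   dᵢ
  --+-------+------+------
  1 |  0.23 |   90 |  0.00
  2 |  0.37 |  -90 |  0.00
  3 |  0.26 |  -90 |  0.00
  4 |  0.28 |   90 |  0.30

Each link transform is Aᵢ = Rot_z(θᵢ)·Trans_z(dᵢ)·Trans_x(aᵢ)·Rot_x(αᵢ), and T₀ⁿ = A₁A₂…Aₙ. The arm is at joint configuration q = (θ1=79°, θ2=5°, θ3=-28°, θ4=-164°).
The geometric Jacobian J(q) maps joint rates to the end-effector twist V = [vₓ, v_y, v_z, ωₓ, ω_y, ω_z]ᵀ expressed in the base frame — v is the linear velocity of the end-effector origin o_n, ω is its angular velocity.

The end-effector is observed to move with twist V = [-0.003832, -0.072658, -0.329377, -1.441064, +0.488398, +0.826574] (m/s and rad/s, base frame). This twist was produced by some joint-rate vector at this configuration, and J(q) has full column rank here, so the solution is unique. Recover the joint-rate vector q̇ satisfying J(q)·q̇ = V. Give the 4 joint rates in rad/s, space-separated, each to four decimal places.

o_n = [-0.1261, 0.7622, 0.1207]
J₁: ẑ×o_n = [-0.7622, -0.1261, 0.0000], ω = ẑ
J2: z=[0.9816, -0.1908, 0.0000] o=[0.0439, 0.2258, 0.0000] → [-0.0230, -0.1185, 0.4941, 0.9816, -0.1908, 0.0000]
J3: z=[-0.0166, -0.0856, 0.9962] o=[0.1142, 0.5876, 0.0322] → [-0.1815, -0.2379, -0.0235, -0.0166, -0.0856, 0.9962]
J4: z=[-0.7775, 0.6276, 0.0409] o=[0.2777, 0.7888, 0.0523] → [0.0440, 0.0367, 0.2741, -0.7775, 0.6276, 0.0409]
q̇ = J⁺·V = [-0.1600, -0.9630, 0.9650, 0.6170]

-0.1600 -0.9630 0.9650 0.6170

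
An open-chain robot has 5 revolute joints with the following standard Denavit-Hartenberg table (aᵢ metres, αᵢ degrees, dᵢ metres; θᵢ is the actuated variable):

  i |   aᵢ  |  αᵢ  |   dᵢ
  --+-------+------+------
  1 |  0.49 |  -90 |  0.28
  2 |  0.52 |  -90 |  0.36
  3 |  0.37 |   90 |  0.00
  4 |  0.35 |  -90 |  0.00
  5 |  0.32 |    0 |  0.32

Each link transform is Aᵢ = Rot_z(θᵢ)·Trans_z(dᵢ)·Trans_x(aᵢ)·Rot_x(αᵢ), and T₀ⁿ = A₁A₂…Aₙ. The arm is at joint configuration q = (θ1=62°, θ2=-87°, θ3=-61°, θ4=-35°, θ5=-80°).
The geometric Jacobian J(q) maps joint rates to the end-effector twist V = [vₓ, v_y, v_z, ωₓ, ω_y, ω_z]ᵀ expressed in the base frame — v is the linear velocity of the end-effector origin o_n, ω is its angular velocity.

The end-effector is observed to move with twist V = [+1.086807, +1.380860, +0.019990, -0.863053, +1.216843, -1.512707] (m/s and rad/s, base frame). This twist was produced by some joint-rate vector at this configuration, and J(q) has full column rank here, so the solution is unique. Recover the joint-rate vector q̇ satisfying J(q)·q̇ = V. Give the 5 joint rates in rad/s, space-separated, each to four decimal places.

-0.8960 0.3680 -0.1030 0.9760 0.9810

o_n = [-0.8764, 1.0942, 0.9513]
J₁: ẑ×o_n = [-1.0942, -0.8764, 0.0000], ω = ẑ
J2: z=[-0.8829, 0.4695, 0.0000] o=[0.2300, 0.4326, 0.2800] → [0.3152, 0.5928, -0.0647, -0.8829, 0.4695, 0.0000]
J3: z=[0.4688, 0.8817, -0.0523] o=[-0.0750, 0.6257, 0.7993] → [0.1586, -0.0293, 0.9262, 0.4688, 0.8817, -0.0523]
J4: z=[-0.4496, 0.1872, -0.8734] o=[-0.3564, 0.7859, 0.9784] → [0.2642, 0.4420, -0.0413, -0.4496, 0.1872, -0.8734]
J5: z=[-0.0521, 0.9706, 0.2348] o=[-0.6685, 0.7330, 1.1277] → [-0.2560, -0.0580, 0.1830, -0.0521, 0.9706, 0.2348]
q̇ = J⁺·V = [-0.8960, 0.3680, -0.1030, 0.9760, 0.9810]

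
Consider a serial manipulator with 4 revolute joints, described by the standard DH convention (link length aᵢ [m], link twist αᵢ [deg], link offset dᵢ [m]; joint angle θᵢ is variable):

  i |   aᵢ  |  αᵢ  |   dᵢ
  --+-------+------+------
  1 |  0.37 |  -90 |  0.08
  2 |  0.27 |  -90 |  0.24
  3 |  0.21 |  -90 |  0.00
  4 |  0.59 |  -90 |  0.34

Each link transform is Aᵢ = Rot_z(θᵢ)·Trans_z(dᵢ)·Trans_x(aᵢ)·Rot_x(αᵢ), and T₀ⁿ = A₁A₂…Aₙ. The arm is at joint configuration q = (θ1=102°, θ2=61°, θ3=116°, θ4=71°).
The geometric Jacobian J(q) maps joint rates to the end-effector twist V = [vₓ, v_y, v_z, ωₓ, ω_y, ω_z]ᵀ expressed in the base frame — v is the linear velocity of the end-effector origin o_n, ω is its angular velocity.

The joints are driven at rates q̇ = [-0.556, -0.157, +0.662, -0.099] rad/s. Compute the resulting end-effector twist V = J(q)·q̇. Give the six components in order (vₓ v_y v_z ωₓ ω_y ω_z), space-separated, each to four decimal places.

0.1790 -0.1181 0.1954 0.3074 -0.4825 -0.9548

o_n = [-0.1841, 0.7330, 0.5357]
J₁: ẑ×o_n = [-0.7330, -0.1841, 0.0000], ω = ẑ
J2: z=[-0.9781, -0.2079, 0.0000] o=[-0.0769, 0.3619, 0.0800] → [-0.0948, 0.4458, -0.3852, -0.9781, -0.2079, 0.0000]
J3: z=[0.1818, -0.8555, -0.4848] o=[-0.3389, 0.4401, -0.1561] → [-0.4499, -0.2009, 0.1857, 0.1818, -0.8555, -0.4848]
J4: z=[-0.3382, -0.5174, 0.7861] o=[-0.1450, 0.4356, -0.0756] → [-0.5500, 0.1761, -0.1208, -0.3382, -0.5174, 0.7861]
V = J·q̇ = [0.1790, -0.1181, 0.1954, 0.3074, -0.4825, -0.9548]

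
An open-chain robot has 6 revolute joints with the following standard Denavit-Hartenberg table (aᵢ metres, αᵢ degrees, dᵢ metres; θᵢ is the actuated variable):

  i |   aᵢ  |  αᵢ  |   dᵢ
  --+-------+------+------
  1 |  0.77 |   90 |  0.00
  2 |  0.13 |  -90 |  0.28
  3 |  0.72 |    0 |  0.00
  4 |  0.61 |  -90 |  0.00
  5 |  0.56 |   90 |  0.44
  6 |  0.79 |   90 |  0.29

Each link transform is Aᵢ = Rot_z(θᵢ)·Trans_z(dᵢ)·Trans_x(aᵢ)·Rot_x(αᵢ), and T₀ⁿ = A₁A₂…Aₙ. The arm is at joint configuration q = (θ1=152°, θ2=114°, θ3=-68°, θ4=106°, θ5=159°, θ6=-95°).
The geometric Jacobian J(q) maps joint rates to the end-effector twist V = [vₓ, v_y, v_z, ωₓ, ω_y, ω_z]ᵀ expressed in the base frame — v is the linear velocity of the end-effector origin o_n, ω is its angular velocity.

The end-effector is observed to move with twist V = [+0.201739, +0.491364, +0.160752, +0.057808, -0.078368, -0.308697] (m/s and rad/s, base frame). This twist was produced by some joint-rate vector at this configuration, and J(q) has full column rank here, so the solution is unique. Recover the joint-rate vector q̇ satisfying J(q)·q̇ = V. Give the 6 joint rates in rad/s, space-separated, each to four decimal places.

-0.7620 -0.7680 -0.3870 0.0420 -0.8490 -0.2580

o_n = [-0.2483, 1.3368, 0.9259]
J₁: ẑ×o_n = [-1.3368, -0.2483, 0.0000], ω = ẑ
J2: z=[0.4695, 0.8829, 0.0000] o=[-0.6799, 0.3615, 0.0000] → [0.8175, -0.4347, 0.0768, 0.4695, 0.8829, 0.0000]
J3: z=[0.8066, -0.4289, -0.4067] o=[-0.5017, 0.5839, 0.1188] → [-0.0399, -0.7541, 0.7160, 0.8066, -0.4289, -0.4067]
J4: z=[0.8066, -0.4289, -0.4067] o=[-0.0915, 1.1218, 0.3652] → [-0.1531, -0.3885, 0.1061, 0.8066, -0.4289, -0.4067]
J5: z=[-0.5910, -0.5782, -0.5624] o=[-0.0951, 0.6984, 0.8043] → [0.2887, 0.1580, -0.4658, -0.5910, -0.5782, -0.5624]
J6: z=[-0.7552, 0.1517, 0.6377] o=[-0.5139, 0.8930, 0.2621] → [-0.1824, 0.6707, -0.3755, -0.7552, 0.1517, 0.6377]
q̇ = J⁺·V = [-0.7620, -0.7680, -0.3870, 0.0420, -0.8490, -0.2580]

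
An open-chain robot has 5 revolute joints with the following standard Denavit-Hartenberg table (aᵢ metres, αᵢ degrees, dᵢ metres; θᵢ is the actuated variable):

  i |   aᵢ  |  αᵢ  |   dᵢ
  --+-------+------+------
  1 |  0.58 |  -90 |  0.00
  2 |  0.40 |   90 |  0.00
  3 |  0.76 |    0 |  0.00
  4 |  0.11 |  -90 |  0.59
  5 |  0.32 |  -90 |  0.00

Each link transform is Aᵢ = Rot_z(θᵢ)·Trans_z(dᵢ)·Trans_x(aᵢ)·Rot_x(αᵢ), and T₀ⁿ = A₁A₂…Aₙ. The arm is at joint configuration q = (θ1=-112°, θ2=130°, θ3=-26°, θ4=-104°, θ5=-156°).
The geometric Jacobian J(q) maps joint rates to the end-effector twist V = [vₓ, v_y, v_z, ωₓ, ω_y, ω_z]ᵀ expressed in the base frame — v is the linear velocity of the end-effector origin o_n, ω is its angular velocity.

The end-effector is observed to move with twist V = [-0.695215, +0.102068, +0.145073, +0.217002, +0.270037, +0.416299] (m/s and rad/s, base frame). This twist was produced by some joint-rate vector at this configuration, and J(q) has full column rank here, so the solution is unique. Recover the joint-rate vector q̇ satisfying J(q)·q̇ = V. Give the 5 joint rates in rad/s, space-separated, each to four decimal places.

o_n = [-0.3143, -0.2614, -1.3824]
J₁: ẑ×o_n = [0.2614, -0.3143, 0.0000], ω = ẑ
J2: z=[0.9272, -0.3746, 0.0000] o=[-0.2173, -0.5378, 0.0000] → [0.5178, 1.2817, 0.2199, 0.9272, -0.3746, 0.0000]
J3: z=[-0.2870, -0.7103, -0.6428] o=[-0.1210, -0.2994, -0.3064] → [0.7886, -0.1845, -0.1482, -0.2870, -0.7103, -0.6428]
J4: z=[-0.2870, -0.7103, -0.6428] o=[-0.2654, 0.2325, -0.8297] → [0.0750, -0.1271, 0.1070, -0.2870, -0.7103, -0.6428]
J5: z=[-0.4115, 0.6973, -0.5868] o=[-0.5298, -0.1971, -1.1548] → [-0.1965, -0.2201, -0.1238, -0.4115, 0.6973, -0.5868]
q̇ = J⁺·V = [-0.2650, -0.1590, -0.8000, 0.1080, -0.4030]

-0.2650 -0.1590 -0.8000 0.1080 -0.4030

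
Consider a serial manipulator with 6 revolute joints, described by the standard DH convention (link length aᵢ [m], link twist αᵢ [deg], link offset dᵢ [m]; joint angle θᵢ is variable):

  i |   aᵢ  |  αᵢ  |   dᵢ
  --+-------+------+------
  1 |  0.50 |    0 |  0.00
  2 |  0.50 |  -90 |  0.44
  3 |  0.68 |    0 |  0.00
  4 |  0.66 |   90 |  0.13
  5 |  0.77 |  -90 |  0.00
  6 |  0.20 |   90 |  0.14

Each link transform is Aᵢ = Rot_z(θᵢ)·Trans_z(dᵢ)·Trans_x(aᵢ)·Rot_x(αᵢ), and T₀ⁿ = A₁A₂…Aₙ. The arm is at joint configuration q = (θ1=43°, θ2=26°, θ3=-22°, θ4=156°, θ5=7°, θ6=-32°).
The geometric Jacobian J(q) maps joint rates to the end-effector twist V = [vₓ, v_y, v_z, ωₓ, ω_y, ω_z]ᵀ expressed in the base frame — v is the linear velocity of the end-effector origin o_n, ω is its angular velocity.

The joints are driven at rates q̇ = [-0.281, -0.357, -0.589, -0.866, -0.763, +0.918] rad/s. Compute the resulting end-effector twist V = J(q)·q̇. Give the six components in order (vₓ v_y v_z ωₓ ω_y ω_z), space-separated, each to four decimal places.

o_n = [0.0479, 0.5832, -0.5122]
J₁: ẑ×o_n = [-0.5832, 0.0479, 0.0000], ω = ẑ
J2: z=[0.0000, 0.0000, 1.0000] o=[0.3657, 0.3410, 0.0000] → [-0.2422, -0.3178, 0.0000, 0.0000, 0.0000, 1.0000]
J3: z=[-0.9336, 0.3584, 0.0000] o=[0.5449, 0.8078, 0.4400] → [-0.3413, -0.8890, 0.3877, -0.9336, 0.3584, 0.0000]
J4: z=[-0.9336, 0.3584, 0.0000] o=[0.7708, 1.3964, 0.6947] → [-0.4325, -1.1268, 1.0182, -0.9336, 0.3584, 0.0000]
J5: z=[0.2578, 0.6716, -0.6947] o=[0.4851, 1.0150, 0.2200] → [-0.7916, 0.4925, 0.1823, 0.2578, 0.6716, -0.6947]
J6: z=[-0.8963, 0.4347, 0.0877] o=[0.2073, 0.5530, -0.3298] → [-0.0820, -0.1775, 0.0422, -0.8963, 0.4347, 0.0877]
V = J·q̇ = [1.3547, 1.0607, -1.2106, 0.3389, -0.6347, -0.0275]

1.3547 1.0607 -1.2106 0.3389 -0.6347 -0.0275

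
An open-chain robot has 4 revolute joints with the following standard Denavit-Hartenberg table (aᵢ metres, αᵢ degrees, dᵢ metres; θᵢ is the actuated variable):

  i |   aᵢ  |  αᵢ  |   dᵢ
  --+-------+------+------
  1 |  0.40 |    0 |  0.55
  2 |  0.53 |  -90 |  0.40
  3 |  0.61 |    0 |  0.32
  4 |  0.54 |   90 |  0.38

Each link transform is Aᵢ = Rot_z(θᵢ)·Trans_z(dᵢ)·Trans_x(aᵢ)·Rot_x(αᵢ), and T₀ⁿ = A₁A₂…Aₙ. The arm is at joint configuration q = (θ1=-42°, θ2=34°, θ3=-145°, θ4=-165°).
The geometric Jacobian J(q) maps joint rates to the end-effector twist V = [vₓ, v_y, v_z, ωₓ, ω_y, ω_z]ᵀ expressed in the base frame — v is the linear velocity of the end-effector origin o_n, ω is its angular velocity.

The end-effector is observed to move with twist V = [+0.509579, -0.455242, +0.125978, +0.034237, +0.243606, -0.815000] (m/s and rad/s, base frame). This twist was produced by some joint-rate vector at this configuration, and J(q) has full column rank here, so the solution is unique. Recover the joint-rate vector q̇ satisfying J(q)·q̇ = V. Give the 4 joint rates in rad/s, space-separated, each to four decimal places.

-0.2180 -0.5970 0.4230 -0.1770

o_n = [0.7684, 0.3730, 0.8862]
J₁: ẑ×o_n = [-0.3730, 0.7684, 0.0000], ω = ẑ
J2: z=[0.0000, 0.0000, 1.0000] o=[0.2973, -0.2677, 0.5500] → [-0.6407, 0.4712, 0.0000, 0.0000, 0.0000, 1.0000]
J3: z=[0.1392, 0.9903, 0.0000] o=[0.8221, -0.3414, 0.9500] → [-0.0632, 0.0089, 0.1526, 0.1392, 0.9903, 0.0000]
J4: z=[0.1392, 0.9903, 0.0000] o=[0.3718, 0.0450, 1.2999] → [-0.4096, 0.0576, -0.3471, 0.1392, 0.9903, 0.0000]
q̇ = J⁺·V = [-0.2180, -0.5970, 0.4230, -0.1770]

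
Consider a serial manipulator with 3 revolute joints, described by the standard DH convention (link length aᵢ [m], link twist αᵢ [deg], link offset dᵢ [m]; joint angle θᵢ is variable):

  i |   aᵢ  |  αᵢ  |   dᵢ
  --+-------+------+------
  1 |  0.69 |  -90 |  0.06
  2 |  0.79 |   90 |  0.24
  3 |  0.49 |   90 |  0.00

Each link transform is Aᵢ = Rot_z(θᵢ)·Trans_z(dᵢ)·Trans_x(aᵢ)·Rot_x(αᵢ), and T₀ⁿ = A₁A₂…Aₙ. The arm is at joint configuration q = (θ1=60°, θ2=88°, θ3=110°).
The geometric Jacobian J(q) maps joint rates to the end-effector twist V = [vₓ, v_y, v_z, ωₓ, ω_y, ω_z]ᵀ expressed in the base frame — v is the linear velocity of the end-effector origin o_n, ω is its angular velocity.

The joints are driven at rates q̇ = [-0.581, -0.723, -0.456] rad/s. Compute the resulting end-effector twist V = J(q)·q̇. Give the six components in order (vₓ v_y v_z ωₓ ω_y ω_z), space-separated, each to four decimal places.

o_n = [-0.2507, 0.9666, -0.5620]
J₁: ẑ×o_n = [-0.9666, -0.2507, 0.0000], ω = ẑ
J2: z=[-0.8660, 0.5000, 0.0000] o=[0.3450, 0.5976, 0.0600] → [-0.3110, -0.5387, -0.0217, -0.8660, 0.5000, 0.0000]
J3: z=[0.4997, 0.8655, 0.0349] o=[0.1509, 0.7414, -0.7295] → [0.1371, -0.0977, 0.4602, 0.4997, 0.8655, 0.0349]
V = J·q̇ = [0.7239, 0.5797, -0.1941, 0.3983, -0.7562, -0.5969]

0.7239 0.5797 -0.1941 0.3983 -0.7562 -0.5969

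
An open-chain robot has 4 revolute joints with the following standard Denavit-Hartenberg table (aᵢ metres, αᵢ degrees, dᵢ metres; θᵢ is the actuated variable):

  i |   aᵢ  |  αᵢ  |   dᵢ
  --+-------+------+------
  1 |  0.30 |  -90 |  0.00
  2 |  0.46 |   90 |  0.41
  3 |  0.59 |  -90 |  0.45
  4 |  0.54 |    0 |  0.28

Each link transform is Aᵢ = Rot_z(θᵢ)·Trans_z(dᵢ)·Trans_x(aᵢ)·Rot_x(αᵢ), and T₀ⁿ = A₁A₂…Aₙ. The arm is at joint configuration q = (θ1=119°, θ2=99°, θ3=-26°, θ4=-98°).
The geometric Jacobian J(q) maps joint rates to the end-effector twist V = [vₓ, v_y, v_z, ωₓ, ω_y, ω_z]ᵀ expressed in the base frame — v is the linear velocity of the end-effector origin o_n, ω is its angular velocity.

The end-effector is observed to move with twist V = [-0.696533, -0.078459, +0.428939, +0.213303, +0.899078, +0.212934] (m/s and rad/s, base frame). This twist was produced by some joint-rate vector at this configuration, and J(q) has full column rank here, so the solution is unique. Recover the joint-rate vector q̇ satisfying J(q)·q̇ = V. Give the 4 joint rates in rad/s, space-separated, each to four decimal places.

o_n = [-0.9190, 0.7587, -1.1867]
J₁: ẑ×o_n = [-0.7587, -0.9190, 0.0000], ω = ẑ
J2: z=[-0.8746, -0.4848, 0.0000] o=[-0.1454, 0.2624, 0.0000] → [0.5753, -1.0379, -0.8091, -0.8746, -0.4848, 0.0000]
J3: z=[-0.4788, 0.8639, -0.1564] o=[-0.4692, 0.0007, -0.4543] → [-0.5140, -0.2803, 0.0256, -0.4788, 0.8639, -0.1564]
J4: z=[-0.7529, -0.4957, -0.4330] o=[-0.4182, 0.4422, -1.0485] → [0.2055, 0.1128, -0.4865, -0.7529, -0.4957, -0.4330]
q̇ = J⁺·V = [0.1520, -0.2800, 0.6650, -0.3810]

0.1520 -0.2800 0.6650 -0.3810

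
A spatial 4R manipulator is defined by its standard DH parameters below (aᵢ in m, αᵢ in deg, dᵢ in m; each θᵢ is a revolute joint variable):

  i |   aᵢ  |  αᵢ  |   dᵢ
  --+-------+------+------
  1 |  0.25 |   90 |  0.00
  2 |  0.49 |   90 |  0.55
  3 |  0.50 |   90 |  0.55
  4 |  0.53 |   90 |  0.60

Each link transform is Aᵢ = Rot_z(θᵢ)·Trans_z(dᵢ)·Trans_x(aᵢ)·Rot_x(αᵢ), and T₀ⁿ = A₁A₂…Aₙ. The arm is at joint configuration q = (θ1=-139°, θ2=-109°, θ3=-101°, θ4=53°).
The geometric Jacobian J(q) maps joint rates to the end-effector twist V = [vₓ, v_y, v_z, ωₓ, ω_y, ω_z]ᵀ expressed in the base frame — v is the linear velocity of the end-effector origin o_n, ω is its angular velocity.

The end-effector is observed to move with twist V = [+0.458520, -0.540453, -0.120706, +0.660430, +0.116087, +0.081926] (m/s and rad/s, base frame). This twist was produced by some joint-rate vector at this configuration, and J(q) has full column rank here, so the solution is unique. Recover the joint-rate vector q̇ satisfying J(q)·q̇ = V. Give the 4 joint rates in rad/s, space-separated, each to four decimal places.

o_n = [0.5346, 0.2800, 0.5582]
J₁: ẑ×o_n = [-0.2800, 0.5346, 0.0000], ω = ẑ
J2: z=[-0.6561, 0.7547, 0.0000] o=[-0.1887, -0.1640, 0.0000] → [0.4213, 0.3662, -0.8372, -0.6561, 0.7547, 0.0000]
J3: z=[0.7136, 0.6203, 0.3256] o=[-0.4291, 0.3557, -0.4633] → [0.6583, -0.4152, -0.6519, 0.7136, 0.6203, 0.3256]
J4: z=[-0.3664, -0.0657, 0.9281] o=[0.2619, 0.3061, -0.1940] → [-0.0251, 0.5287, 0.0275, -0.3664, -0.0657, 0.9281]
q̇ = J⁺·V = [-0.5530, -0.4260, 0.7500, 0.4210]

-0.5530 -0.4260 0.7500 0.4210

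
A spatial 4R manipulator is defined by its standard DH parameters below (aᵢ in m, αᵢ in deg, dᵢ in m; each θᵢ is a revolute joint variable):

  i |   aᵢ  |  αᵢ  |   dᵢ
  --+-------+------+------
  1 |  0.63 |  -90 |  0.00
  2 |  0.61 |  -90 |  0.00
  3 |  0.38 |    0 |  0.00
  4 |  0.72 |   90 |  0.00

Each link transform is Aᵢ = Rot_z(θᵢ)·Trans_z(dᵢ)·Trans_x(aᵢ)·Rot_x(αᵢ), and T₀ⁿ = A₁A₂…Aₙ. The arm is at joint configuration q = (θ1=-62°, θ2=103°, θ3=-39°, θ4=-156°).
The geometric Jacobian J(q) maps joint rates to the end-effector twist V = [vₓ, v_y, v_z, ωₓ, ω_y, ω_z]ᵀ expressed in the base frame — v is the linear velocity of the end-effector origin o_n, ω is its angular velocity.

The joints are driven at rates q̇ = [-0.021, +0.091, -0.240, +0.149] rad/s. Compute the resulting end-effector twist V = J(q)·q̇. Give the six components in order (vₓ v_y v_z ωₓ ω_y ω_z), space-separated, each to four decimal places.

-0.0081 0.0052 0.0437 0.1220 -0.0356 -0.0415

o_n = [0.3202, -0.4898, -0.2045]
J₁: ẑ×o_n = [0.4898, 0.3202, -0.0000], ω = ẑ
J2: z=[0.8829, 0.4695, 0.0000] o=[0.2958, -0.5563, 0.0000] → [-0.0960, 0.1805, 0.0472, 0.8829, 0.4695, 0.0000]
J3: z=[-0.4574, 0.8603, 0.2250] o=[0.2313, -0.4351, -0.5944] → [0.3477, 0.1983, -0.0514, -0.4574, 0.8603, 0.2250]
J4: z=[-0.4574, 0.8603, 0.2250] o=[0.4113, -0.2642, -0.8821] → [0.6337, 0.2895, 0.1816, -0.4574, 0.8603, 0.2250]
V = J·q̇ = [-0.0081, 0.0052, 0.0437, 0.1220, -0.0356, -0.0415]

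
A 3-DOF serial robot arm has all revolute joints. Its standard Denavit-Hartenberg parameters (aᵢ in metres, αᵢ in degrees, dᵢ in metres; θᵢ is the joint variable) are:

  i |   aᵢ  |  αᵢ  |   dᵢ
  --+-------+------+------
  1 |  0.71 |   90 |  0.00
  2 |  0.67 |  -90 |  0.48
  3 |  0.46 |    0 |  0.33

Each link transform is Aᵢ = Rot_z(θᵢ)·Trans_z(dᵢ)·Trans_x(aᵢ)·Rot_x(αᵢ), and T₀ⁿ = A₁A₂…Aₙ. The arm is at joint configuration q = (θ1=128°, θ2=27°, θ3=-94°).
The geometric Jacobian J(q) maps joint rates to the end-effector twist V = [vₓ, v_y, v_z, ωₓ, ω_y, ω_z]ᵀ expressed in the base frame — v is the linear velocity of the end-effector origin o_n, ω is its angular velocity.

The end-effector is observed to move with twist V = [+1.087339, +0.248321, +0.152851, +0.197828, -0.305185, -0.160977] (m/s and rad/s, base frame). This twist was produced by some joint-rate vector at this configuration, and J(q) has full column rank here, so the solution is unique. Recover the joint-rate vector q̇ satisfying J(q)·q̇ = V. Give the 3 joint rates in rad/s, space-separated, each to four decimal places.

o_n = [0.0450, 1.4674, 0.5836]
J₁: ẑ×o_n = [-1.4674, 0.0450, 0.0000], ω = ẑ
J2: z=[0.7880, 0.6157, 0.0000] o=[-0.4371, 0.5595, 0.0000] → [0.3593, -0.4599, 0.4186, 0.7880, 0.6157, 0.0000]
J3: z=[0.2795, -0.3577, 0.8910] o=[-0.4264, 1.3254, 0.3042] → [-0.2264, 0.3419, 0.2083, 0.2795, -0.3577, 0.8910]
q̇ = J⁺·V = [-0.8720, -0.0320, 0.7980]

-0.8720 -0.0320 0.7980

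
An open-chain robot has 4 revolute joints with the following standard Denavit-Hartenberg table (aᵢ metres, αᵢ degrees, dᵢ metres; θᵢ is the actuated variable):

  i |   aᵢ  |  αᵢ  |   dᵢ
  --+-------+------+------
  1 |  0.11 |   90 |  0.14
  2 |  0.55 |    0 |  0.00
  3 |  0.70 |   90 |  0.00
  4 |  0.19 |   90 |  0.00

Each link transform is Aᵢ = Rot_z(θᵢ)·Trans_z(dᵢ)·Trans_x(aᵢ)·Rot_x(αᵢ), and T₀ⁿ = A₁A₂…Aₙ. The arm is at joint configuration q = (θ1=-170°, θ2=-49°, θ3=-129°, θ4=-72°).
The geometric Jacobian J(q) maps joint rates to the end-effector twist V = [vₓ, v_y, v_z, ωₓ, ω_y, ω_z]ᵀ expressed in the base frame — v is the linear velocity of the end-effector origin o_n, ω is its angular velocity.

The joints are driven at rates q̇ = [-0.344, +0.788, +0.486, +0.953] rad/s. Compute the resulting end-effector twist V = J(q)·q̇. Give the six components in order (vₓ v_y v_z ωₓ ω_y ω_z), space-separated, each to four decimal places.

o_n = [0.3144, -0.1280, -0.3016]
J₁: ẑ×o_n = [0.1280, 0.3144, -0.0000], ω = ẑ
J2: z=[-0.1736, 0.9848, 0.0000] o=[-0.1083, -0.0191, 0.1400] → [-0.4349, -0.0767, -0.3974, -0.1736, 0.9848, 0.0000]
J3: z=[-0.1736, 0.9848, 0.0000] o=[-0.4637, -0.0818, -0.2751] → [-0.0261, -0.0046, -0.7583, -0.1736, 0.9848, 0.0000]
J4: z=[0.0344, 0.0061, 0.9994] o=[0.2253, 0.0397, -0.2995] → [0.1677, 0.0892, -0.0063, 0.0344, 0.0061, 0.9994]
V = J·q̇ = [-0.2396, -0.0858, -0.6877, -0.1885, 1.2604, 0.6084]

-0.2396 -0.0858 -0.6877 -0.1885 1.2604 0.6084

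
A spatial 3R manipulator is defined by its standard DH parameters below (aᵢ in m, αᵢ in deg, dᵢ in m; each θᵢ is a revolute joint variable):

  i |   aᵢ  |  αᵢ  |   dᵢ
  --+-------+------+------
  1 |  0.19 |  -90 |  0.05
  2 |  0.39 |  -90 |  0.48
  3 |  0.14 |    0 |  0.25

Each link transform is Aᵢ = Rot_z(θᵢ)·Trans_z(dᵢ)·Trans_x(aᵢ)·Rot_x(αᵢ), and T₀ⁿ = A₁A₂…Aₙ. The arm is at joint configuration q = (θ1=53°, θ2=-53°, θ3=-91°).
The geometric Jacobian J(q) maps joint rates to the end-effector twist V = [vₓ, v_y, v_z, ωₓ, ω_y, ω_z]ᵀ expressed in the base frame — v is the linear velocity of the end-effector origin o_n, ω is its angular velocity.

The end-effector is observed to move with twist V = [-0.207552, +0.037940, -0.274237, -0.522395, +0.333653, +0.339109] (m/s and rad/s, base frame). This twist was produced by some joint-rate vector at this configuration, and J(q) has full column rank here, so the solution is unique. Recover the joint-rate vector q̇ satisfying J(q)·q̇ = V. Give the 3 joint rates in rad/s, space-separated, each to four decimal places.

0.3030 0.6180 -0.0600

o_n = [-0.1203, 0.8706, 0.2091]
J₁: ẑ×o_n = [-0.8706, -0.1203, 0.0000], ω = ẑ
J2: z=[-0.7986, 0.6018, 0.0000] o=[0.1143, 0.1517, 0.0500] → [0.0957, 0.1270, -0.4329, -0.7986, 0.6018, 0.0000]
J3: z=[0.4806, 0.6378, -0.6018] o=[-0.1277, 0.6281, 0.3615] → [0.0487, 0.0687, 0.1118, 0.4806, 0.6378, -0.6018]
q̇ = J⁺·V = [0.3030, 0.6180, -0.0600]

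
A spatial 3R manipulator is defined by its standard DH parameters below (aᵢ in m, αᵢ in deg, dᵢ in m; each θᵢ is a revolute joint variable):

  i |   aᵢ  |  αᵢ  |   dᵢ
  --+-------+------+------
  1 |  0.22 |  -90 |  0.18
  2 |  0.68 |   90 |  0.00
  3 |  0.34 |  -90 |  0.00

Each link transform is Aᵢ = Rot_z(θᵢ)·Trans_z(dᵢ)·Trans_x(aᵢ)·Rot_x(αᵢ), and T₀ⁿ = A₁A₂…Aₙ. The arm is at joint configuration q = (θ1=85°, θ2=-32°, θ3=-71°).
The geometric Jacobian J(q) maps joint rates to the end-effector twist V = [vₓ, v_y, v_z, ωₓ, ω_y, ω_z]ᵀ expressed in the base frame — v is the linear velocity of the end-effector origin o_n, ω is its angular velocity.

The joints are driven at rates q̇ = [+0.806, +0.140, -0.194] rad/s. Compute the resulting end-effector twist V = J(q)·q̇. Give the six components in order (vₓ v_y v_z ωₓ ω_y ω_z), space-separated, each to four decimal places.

o_n = [0.3979, 0.8591, 0.5990]
J₁: ẑ×o_n = [-0.8591, 0.3979, 0.0000], ω = ẑ
J2: z=[-0.9962, 0.0872, 0.0000] o=[0.0192, 0.2192, 0.1800] → [0.0365, 0.4174, -0.6705, -0.9962, 0.0872, 0.0000]
J3: z=[-0.0462, -0.5279, 0.8480] o=[0.0694, 0.7936, 0.5403] → [-0.0865, 0.2812, 0.1704, -0.0462, -0.5279, 0.8480]
V = J·q̇ = [-0.6706, 0.3246, -0.1269, -0.1305, 0.1146, 0.6415]

-0.6706 0.3246 -0.1269 -0.1305 0.1146 0.6415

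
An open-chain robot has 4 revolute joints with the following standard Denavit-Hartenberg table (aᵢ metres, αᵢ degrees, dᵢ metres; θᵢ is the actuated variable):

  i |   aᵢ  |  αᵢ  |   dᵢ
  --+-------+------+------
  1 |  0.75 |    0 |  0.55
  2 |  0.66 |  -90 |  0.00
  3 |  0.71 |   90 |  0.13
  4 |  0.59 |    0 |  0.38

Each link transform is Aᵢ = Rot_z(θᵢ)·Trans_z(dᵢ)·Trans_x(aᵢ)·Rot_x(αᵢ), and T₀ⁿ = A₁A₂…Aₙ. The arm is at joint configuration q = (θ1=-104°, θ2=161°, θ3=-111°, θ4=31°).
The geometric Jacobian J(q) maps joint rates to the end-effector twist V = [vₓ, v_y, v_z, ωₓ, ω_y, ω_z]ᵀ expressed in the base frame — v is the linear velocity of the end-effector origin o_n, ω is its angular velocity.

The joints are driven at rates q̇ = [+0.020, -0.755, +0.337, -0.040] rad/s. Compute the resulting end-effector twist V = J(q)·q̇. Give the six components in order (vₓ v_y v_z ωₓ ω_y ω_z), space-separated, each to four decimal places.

0.3057 0.5837 0.2777 -0.2623 0.2149 -0.7207

o_n = [-0.6164, -0.6008, 1.5488]
J₁: ẑ×o_n = [0.6008, -0.6164, 0.0000], ω = ẑ
J2: z=[0.0000, 0.0000, 1.0000] o=[-0.1814, -0.7277, 0.5500] → [-0.1269, -0.4349, 0.0000, 0.0000, 0.0000, 1.0000]
J3: z=[-0.8387, 0.5446, 0.0000] o=[0.1780, -0.1742, 0.5500] → [0.5440, 0.8377, 0.7904, -0.8387, 0.5446, 0.0000]
J4: z=[-0.5085, -0.7830, -0.3584] o=[-0.0696, -0.3168, 1.2128] → [-0.3648, 0.3668, -0.2837, -0.5085, -0.7830, -0.3584]
V = J·q̇ = [0.3057, 0.5837, 0.2777, -0.2623, 0.2149, -0.7207]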